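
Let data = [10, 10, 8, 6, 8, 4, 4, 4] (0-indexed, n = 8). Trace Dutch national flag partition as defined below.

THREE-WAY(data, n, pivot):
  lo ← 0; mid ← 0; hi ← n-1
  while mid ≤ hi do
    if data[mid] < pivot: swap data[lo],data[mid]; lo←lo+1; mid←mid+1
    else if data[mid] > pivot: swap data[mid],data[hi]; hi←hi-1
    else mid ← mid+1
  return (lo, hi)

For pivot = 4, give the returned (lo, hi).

pivot = 4; lo=0, mid=0, hi=7
data[mid]=10>4: swap data[0],data[7]; hi=6 → [4, 10, 8, 6, 8, 4, 4, 10]
data[mid]=4=4: mid=1
data[mid]=10>4: swap data[1],data[6]; hi=5 → [4, 4, 8, 6, 8, 4, 10, 10]
data[mid]=4=4: mid=2
data[mid]=8>4: swap data[2],data[5]; hi=4 → [4, 4, 4, 6, 8, 8, 10, 10]
data[mid]=4=4: mid=3
data[mid]=6>4: swap data[3],data[4]; hi=3 → [4, 4, 4, 8, 6, 8, 10, 10]
data[mid]=8>4: swap data[3],data[3]; hi=2 → [4, 4, 4, 8, 6, 8, 10, 10]
end: lo=0, hi=2; data = [4, 4, 4, 8, 6, 8, 10, 10]

(0, 2)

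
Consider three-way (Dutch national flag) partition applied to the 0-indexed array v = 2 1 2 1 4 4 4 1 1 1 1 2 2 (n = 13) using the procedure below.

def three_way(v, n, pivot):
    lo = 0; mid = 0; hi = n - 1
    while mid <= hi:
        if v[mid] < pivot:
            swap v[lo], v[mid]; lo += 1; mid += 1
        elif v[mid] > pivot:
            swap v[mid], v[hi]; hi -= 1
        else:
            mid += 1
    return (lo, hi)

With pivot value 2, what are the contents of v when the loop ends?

1 1 1 1 1 1 2 2 2 2 4 4 4

pivot = 2; lo=0, mid=0, hi=12
v[mid]=2=2: mid=1
v[mid]=1<2: swap v[0],v[1]; lo=1,mid=2 → 1 2 2 1 4 4 4 1 1 1 1 2 2
v[mid]=2=2: mid=3
v[mid]=1<2: swap v[1],v[3]; lo=2,mid=4 → 1 1 2 2 4 4 4 1 1 1 1 2 2
v[mid]=4>2: swap v[4],v[12]; hi=11 → 1 1 2 2 2 4 4 1 1 1 1 2 4
v[mid]=2=2: mid=5
v[mid]=4>2: swap v[5],v[11]; hi=10 → 1 1 2 2 2 2 4 1 1 1 1 4 4
v[mid]=2=2: mid=6
v[mid]=4>2: swap v[6],v[10]; hi=9 → 1 1 2 2 2 2 1 1 1 1 4 4 4
v[mid]=1<2: swap v[2],v[6]; lo=3,mid=7 → 1 1 1 2 2 2 2 1 1 1 4 4 4
v[mid]=1<2: swap v[3],v[7]; lo=4,mid=8 → 1 1 1 1 2 2 2 2 1 1 4 4 4
v[mid]=1<2: swap v[4],v[8]; lo=5,mid=9 → 1 1 1 1 1 2 2 2 2 1 4 4 4
v[mid]=1<2: swap v[5],v[9]; lo=6,mid=10 → 1 1 1 1 1 1 2 2 2 2 4 4 4
end: lo=6, hi=9; v = 1 1 1 1 1 1 2 2 2 2 4 4 4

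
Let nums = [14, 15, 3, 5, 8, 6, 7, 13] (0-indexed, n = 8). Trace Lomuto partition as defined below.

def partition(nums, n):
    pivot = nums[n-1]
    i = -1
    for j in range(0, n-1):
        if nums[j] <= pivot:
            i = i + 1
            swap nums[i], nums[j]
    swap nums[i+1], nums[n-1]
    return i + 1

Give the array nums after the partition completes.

pivot = nums[7] = 13; i = -1
j=0: nums[0]=14 > 13 → no swap
j=1: nums[1]=15 > 13 → no swap
j=2: nums[2]=3 ≤ 13 → i=0, swap nums[0],nums[2] → [3, 15, 14, 5, 8, 6, 7, 13]
j=3: nums[3]=5 ≤ 13 → i=1, swap nums[1],nums[3] → [3, 5, 14, 15, 8, 6, 7, 13]
j=4: nums[4]=8 ≤ 13 → i=2, swap nums[2],nums[4] → [3, 5, 8, 15, 14, 6, 7, 13]
j=5: nums[5]=6 ≤ 13 → i=3, swap nums[3],nums[5] → [3, 5, 8, 6, 14, 15, 7, 13]
j=6: nums[6]=7 ≤ 13 → i=4, swap nums[4],nums[6] → [3, 5, 8, 6, 7, 15, 14, 13]
final swap nums[5],nums[7] → [3, 5, 8, 6, 7, 13, 14, 15]; return 5

[3, 5, 8, 6, 7, 13, 14, 15]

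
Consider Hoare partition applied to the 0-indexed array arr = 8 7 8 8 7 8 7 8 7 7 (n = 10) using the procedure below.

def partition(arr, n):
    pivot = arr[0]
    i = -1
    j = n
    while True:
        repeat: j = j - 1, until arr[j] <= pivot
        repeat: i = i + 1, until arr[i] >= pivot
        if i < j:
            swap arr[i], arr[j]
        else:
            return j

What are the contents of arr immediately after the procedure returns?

pivot = arr[0] = 8; i = -1, j = 10
j→9 (arr[9]=7≤8), i→0 (arr[0]=8≥8); i<j, swap → 7 7 8 8 7 8 7 8 7 8
j→8 (arr[8]=7≤8), i→2 (arr[2]=8≥8); i<j, swap → 7 7 7 8 7 8 7 8 8 8
j→7 (arr[7]=8≤8), i→3 (arr[3]=8≥8); i<j, swap → 7 7 7 8 7 8 7 8 8 8
j→6 (arr[6]=7≤8), i→5 (arr[5]=8≥8); i<j, swap → 7 7 7 8 7 7 8 8 8 8
j→5, i→6; i≥j, return j=5. arr = 7 7 7 8 7 7 8 8 8 8

7 7 7 8 7 7 8 8 8 8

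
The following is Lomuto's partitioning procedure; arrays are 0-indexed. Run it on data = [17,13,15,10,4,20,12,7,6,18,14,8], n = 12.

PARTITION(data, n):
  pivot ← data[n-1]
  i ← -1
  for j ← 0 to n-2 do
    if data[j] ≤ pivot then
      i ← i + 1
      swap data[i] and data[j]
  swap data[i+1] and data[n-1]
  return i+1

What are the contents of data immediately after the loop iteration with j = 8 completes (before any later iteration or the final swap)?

pivot = data[11] = 8; i = -1
j=0: data[0]=17 > 8 → no swap
j=1: data[1]=13 > 8 → no swap
j=2: data[2]=15 > 8 → no swap
j=3: data[3]=10 > 8 → no swap
j=4: data[4]=4 ≤ 8 → i=0, swap data[0],data[4] → [4,13,15,10,17,20,12,7,6,18,14,8]
j=5: data[5]=20 > 8 → no swap
j=6: data[6]=12 > 8 → no swap
j=7: data[7]=7 ≤ 8 → i=1, swap data[1],data[7] → [4,7,15,10,17,20,12,13,6,18,14,8]
j=8: data[8]=6 ≤ 8 → i=2, swap data[2],data[8] → [4,7,6,10,17,20,12,13,15,18,14,8]
(after j=8) data = [4,7,6,10,17,20,12,13,15,18,14,8]

[4,7,6,10,17,20,12,13,15,18,14,8]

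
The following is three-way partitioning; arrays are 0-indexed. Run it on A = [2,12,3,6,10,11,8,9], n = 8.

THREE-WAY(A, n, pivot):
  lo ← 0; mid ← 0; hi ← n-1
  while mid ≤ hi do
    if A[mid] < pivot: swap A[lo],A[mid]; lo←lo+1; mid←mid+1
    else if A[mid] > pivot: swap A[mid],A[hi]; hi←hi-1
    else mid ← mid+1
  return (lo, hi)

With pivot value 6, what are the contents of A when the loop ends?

[2,3,6,10,11,8,9,12]

lo=0 mid=0 hi=7
2<6: swap(0,0), lo=1 mid=1 ⇒ [2,12,3,6,10,11,8,9]
12>6: swap(1,7), hi=6 ⇒ [2,9,3,6,10,11,8,12]
9>6: swap(1,6), hi=5 ⇒ [2,8,3,6,10,11,9,12]
8>6: swap(1,5), hi=4 ⇒ [2,11,3,6,10,8,9,12]
11>6: swap(1,4), hi=3 ⇒ [2,10,3,6,11,8,9,12]
10>6: swap(1,3), hi=2 ⇒ [2,6,3,10,11,8,9,12]
6=6: mid=2
3<6: swap(1,2), lo=2 mid=3 ⇒ [2,3,6,10,11,8,9,12]
done. lo=2 hi=2; A=[2,3,6,10,11,8,9,12]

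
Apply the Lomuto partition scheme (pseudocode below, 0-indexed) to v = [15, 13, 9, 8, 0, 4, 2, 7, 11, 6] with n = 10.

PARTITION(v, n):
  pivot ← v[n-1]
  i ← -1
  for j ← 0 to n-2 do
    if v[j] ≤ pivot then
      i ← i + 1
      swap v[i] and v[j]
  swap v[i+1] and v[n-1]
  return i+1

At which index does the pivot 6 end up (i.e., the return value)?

3

pivot = v[9] = 6; i = -1
j=0: v[0]=15 > 6 → no swap
j=1: v[1]=13 > 6 → no swap
j=2: v[2]=9 > 6 → no swap
j=3: v[3]=8 > 6 → no swap
j=4: v[4]=0 ≤ 6 → i=0, swap v[0],v[4] → [0, 13, 9, 8, 15, 4, 2, 7, 11, 6]
j=5: v[5]=4 ≤ 6 → i=1, swap v[1],v[5] → [0, 4, 9, 8, 15, 13, 2, 7, 11, 6]
j=6: v[6]=2 ≤ 6 → i=2, swap v[2],v[6] → [0, 4, 2, 8, 15, 13, 9, 7, 11, 6]
j=7: v[7]=7 > 6 → no swap
j=8: v[8]=11 > 6 → no swap
final swap v[3],v[9] → [0, 4, 2, 6, 15, 13, 9, 7, 11, 8]; return 3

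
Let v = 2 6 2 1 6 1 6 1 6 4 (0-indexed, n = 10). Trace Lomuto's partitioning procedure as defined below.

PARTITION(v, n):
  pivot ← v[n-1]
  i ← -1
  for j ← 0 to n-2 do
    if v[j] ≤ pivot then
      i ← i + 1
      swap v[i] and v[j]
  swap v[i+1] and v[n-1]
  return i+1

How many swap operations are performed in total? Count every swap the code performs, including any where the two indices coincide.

pivot = v[9] = 4; i = -1
j=0: v[0]=2 ≤ 4 → i=0, swap v[0],v[0] (no change) → 2 6 2 1 6 1 6 1 6 4
j=1: v[1]=6 > 4 → no swap
j=2: v[2]=2 ≤ 4 → i=1, swap v[1],v[2] → 2 2 6 1 6 1 6 1 6 4
j=3: v[3]=1 ≤ 4 → i=2, swap v[2],v[3] → 2 2 1 6 6 1 6 1 6 4
j=4: v[4]=6 > 4 → no swap
j=5: v[5]=1 ≤ 4 → i=3, swap v[3],v[5] → 2 2 1 1 6 6 6 1 6 4
j=6: v[6]=6 > 4 → no swap
j=7: v[7]=1 ≤ 4 → i=4, swap v[4],v[7] → 2 2 1 1 1 6 6 6 6 4
j=8: v[8]=6 > 4 → no swap
final swap v[5],v[9] → 2 2 1 1 1 4 6 6 6 6; return 5

6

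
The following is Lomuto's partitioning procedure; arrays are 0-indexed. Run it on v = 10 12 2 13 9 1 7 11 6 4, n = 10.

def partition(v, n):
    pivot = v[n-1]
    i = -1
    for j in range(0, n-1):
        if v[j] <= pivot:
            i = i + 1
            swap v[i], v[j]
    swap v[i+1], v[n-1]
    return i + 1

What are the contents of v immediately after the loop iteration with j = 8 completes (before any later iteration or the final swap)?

2 1 10 13 9 12 7 11 6 4

pivot = v[9] = 4; i = -1
j=0: v[0]=10 > 4 → no swap
j=1: v[1]=12 > 4 → no swap
j=2: v[2]=2 ≤ 4 → i=0, swap v[0],v[2] → 2 12 10 13 9 1 7 11 6 4
j=3: v[3]=13 > 4 → no swap
j=4: v[4]=9 > 4 → no swap
j=5: v[5]=1 ≤ 4 → i=1, swap v[1],v[5] → 2 1 10 13 9 12 7 11 6 4
j=6: v[6]=7 > 4 → no swap
j=7: v[7]=11 > 4 → no swap
j=8: v[8]=6 > 4 → no swap
(after j=8) v = 2 1 10 13 9 12 7 11 6 4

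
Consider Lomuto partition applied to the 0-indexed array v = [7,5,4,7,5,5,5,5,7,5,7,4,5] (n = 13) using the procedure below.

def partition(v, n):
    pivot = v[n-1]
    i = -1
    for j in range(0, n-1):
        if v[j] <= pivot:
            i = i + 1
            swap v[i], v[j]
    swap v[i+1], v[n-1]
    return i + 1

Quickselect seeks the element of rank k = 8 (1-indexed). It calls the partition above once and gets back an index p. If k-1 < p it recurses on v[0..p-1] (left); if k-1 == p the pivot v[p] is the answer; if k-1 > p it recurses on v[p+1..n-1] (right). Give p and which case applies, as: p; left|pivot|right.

pivot=5, i=-1
j=0: 7>5, skip
j=1: 5≤5, i=0, swap(0,1) ⇒ [5,7,4,7,5,5,5,5,7,5,7,4,5]
j=2: 4≤5, i=1, swap(1,2) ⇒ [5,4,7,7,5,5,5,5,7,5,7,4,5]
j=3: 7>5, skip
j=4: 5≤5, i=2, swap(2,4) ⇒ [5,4,5,7,7,5,5,5,7,5,7,4,5]
j=5: 5≤5, i=3, swap(3,5) ⇒ [5,4,5,5,7,7,5,5,7,5,7,4,5]
j=6: 5≤5, i=4, swap(4,6) ⇒ [5,4,5,5,5,7,7,5,7,5,7,4,5]
j=7: 5≤5, i=5, swap(5,7) ⇒ [5,4,5,5,5,5,7,7,7,5,7,4,5]
j=8: 7>5, skip
j=9: 5≤5, i=6, swap(6,9) ⇒ [5,4,5,5,5,5,5,7,7,7,7,4,5]
j=10: 7>5, skip
j=11: 4≤5, i=7, swap(7,11) ⇒ [5,4,5,5,5,5,5,4,7,7,7,7,5]
swap(8,12) ⇒ [5,4,5,5,5,5,5,4,5,7,7,7,7]; return 8
p = 8; k-1 = 7 < 8 ⇒ left

8; left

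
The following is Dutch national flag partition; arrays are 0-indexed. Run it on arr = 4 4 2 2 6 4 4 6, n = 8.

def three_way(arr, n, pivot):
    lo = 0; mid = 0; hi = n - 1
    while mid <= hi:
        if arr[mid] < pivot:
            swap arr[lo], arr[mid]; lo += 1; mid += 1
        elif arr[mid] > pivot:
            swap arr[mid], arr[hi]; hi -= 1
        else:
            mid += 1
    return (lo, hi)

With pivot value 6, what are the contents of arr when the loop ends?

4 4 2 2 4 4 6 6

lo=0 mid=0 hi=7
4<6: swap(0,0), lo=1 mid=1 ⇒ 4 4 2 2 6 4 4 6
4<6: swap(1,1), lo=2 mid=2 ⇒ 4 4 2 2 6 4 4 6
2<6: swap(2,2), lo=3 mid=3 ⇒ 4 4 2 2 6 4 4 6
2<6: swap(3,3), lo=4 mid=4 ⇒ 4 4 2 2 6 4 4 6
6=6: mid=5
4<6: swap(4,5), lo=5 mid=6 ⇒ 4 4 2 2 4 6 4 6
4<6: swap(5,6), lo=6 mid=7 ⇒ 4 4 2 2 4 4 6 6
6=6: mid=8
done. lo=6 hi=7; arr=4 4 2 2 4 4 6 6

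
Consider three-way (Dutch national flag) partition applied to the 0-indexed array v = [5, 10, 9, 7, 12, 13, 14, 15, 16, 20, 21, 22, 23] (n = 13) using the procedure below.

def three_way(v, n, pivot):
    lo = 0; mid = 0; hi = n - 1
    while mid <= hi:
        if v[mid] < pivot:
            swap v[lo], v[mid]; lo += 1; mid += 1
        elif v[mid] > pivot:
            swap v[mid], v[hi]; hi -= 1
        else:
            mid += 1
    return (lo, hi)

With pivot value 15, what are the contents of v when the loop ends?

[5, 10, 9, 7, 12, 13, 14, 15, 20, 21, 22, 23, 16]

pivot = 15; lo=0, mid=0, hi=12
v[mid]=5<15: swap v[0],v[0]; lo=1,mid=1 → [5, 10, 9, 7, 12, 13, 14, 15, 16, 20, 21, 22, 23]
v[mid]=10<15: swap v[1],v[1]; lo=2,mid=2 → [5, 10, 9, 7, 12, 13, 14, 15, 16, 20, 21, 22, 23]
v[mid]=9<15: swap v[2],v[2]; lo=3,mid=3 → [5, 10, 9, 7, 12, 13, 14, 15, 16, 20, 21, 22, 23]
v[mid]=7<15: swap v[3],v[3]; lo=4,mid=4 → [5, 10, 9, 7, 12, 13, 14, 15, 16, 20, 21, 22, 23]
v[mid]=12<15: swap v[4],v[4]; lo=5,mid=5 → [5, 10, 9, 7, 12, 13, 14, 15, 16, 20, 21, 22, 23]
v[mid]=13<15: swap v[5],v[5]; lo=6,mid=6 → [5, 10, 9, 7, 12, 13, 14, 15, 16, 20, 21, 22, 23]
v[mid]=14<15: swap v[6],v[6]; lo=7,mid=7 → [5, 10, 9, 7, 12, 13, 14, 15, 16, 20, 21, 22, 23]
v[mid]=15=15: mid=8
v[mid]=16>15: swap v[8],v[12]; hi=11 → [5, 10, 9, 7, 12, 13, 14, 15, 23, 20, 21, 22, 16]
v[mid]=23>15: swap v[8],v[11]; hi=10 → [5, 10, 9, 7, 12, 13, 14, 15, 22, 20, 21, 23, 16]
v[mid]=22>15: swap v[8],v[10]; hi=9 → [5, 10, 9, 7, 12, 13, 14, 15, 21, 20, 22, 23, 16]
v[mid]=21>15: swap v[8],v[9]; hi=8 → [5, 10, 9, 7, 12, 13, 14, 15, 20, 21, 22, 23, 16]
v[mid]=20>15: swap v[8],v[8]; hi=7 → [5, 10, 9, 7, 12, 13, 14, 15, 20, 21, 22, 23, 16]
end: lo=7, hi=7; v = [5, 10, 9, 7, 12, 13, 14, 15, 20, 21, 22, 23, 16]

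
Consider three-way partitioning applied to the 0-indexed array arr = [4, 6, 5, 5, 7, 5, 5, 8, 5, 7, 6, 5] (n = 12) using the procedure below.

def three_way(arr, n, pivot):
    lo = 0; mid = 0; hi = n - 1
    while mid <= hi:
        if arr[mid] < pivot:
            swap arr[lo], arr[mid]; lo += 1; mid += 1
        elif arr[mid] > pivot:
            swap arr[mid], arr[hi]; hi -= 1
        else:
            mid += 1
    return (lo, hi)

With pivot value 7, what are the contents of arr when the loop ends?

[4, 6, 5, 5, 5, 5, 5, 5, 6, 7, 7, 8]

pivot = 7; lo=0, mid=0, hi=11
arr[mid]=4<7: swap arr[0],arr[0]; lo=1,mid=1 → [4, 6, 5, 5, 7, 5, 5, 8, 5, 7, 6, 5]
arr[mid]=6<7: swap arr[1],arr[1]; lo=2,mid=2 → [4, 6, 5, 5, 7, 5, 5, 8, 5, 7, 6, 5]
arr[mid]=5<7: swap arr[2],arr[2]; lo=3,mid=3 → [4, 6, 5, 5, 7, 5, 5, 8, 5, 7, 6, 5]
arr[mid]=5<7: swap arr[3],arr[3]; lo=4,mid=4 → [4, 6, 5, 5, 7, 5, 5, 8, 5, 7, 6, 5]
arr[mid]=7=7: mid=5
arr[mid]=5<7: swap arr[4],arr[5]; lo=5,mid=6 → [4, 6, 5, 5, 5, 7, 5, 8, 5, 7, 6, 5]
arr[mid]=5<7: swap arr[5],arr[6]; lo=6,mid=7 → [4, 6, 5, 5, 5, 5, 7, 8, 5, 7, 6, 5]
arr[mid]=8>7: swap arr[7],arr[11]; hi=10 → [4, 6, 5, 5, 5, 5, 7, 5, 5, 7, 6, 8]
arr[mid]=5<7: swap arr[6],arr[7]; lo=7,mid=8 → [4, 6, 5, 5, 5, 5, 5, 7, 5, 7, 6, 8]
arr[mid]=5<7: swap arr[7],arr[8]; lo=8,mid=9 → [4, 6, 5, 5, 5, 5, 5, 5, 7, 7, 6, 8]
arr[mid]=7=7: mid=10
arr[mid]=6<7: swap arr[8],arr[10]; lo=9,mid=11 → [4, 6, 5, 5, 5, 5, 5, 5, 6, 7, 7, 8]
end: lo=9, hi=10; arr = [4, 6, 5, 5, 5, 5, 5, 5, 6, 7, 7, 8]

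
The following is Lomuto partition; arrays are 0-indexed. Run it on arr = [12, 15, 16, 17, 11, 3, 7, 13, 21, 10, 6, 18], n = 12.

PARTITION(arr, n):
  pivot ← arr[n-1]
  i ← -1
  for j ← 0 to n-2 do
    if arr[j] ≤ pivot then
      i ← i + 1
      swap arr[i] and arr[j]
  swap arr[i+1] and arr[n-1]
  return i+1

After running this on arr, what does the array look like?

pivot = arr[11] = 18; i = -1
j=0: arr[0]=12 ≤ 18 → i=0, swap arr[0],arr[0] (no change) → [12, 15, 16, 17, 11, 3, 7, 13, 21, 10, 6, 18]
j=1: arr[1]=15 ≤ 18 → i=1, swap arr[1],arr[1] (no change) → [12, 15, 16, 17, 11, 3, 7, 13, 21, 10, 6, 18]
j=2: arr[2]=16 ≤ 18 → i=2, swap arr[2],arr[2] (no change) → [12, 15, 16, 17, 11, 3, 7, 13, 21, 10, 6, 18]
j=3: arr[3]=17 ≤ 18 → i=3, swap arr[3],arr[3] (no change) → [12, 15, 16, 17, 11, 3, 7, 13, 21, 10, 6, 18]
j=4: arr[4]=11 ≤ 18 → i=4, swap arr[4],arr[4] (no change) → [12, 15, 16, 17, 11, 3, 7, 13, 21, 10, 6, 18]
j=5: arr[5]=3 ≤ 18 → i=5, swap arr[5],arr[5] (no change) → [12, 15, 16, 17, 11, 3, 7, 13, 21, 10, 6, 18]
j=6: arr[6]=7 ≤ 18 → i=6, swap arr[6],arr[6] (no change) → [12, 15, 16, 17, 11, 3, 7, 13, 21, 10, 6, 18]
j=7: arr[7]=13 ≤ 18 → i=7, swap arr[7],arr[7] (no change) → [12, 15, 16, 17, 11, 3, 7, 13, 21, 10, 6, 18]
j=8: arr[8]=21 > 18 → no swap
j=9: arr[9]=10 ≤ 18 → i=8, swap arr[8],arr[9] → [12, 15, 16, 17, 11, 3, 7, 13, 10, 21, 6, 18]
j=10: arr[10]=6 ≤ 18 → i=9, swap arr[9],arr[10] → [12, 15, 16, 17, 11, 3, 7, 13, 10, 6, 21, 18]
final swap arr[10],arr[11] → [12, 15, 16, 17, 11, 3, 7, 13, 10, 6, 18, 21]; return 10

[12, 15, 16, 17, 11, 3, 7, 13, 10, 6, 18, 21]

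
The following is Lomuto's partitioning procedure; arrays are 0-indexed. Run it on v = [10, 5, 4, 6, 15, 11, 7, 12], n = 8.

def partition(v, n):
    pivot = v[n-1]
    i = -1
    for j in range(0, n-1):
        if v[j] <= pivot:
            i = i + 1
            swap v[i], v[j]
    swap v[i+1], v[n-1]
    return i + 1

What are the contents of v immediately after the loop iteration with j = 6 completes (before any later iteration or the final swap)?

[10, 5, 4, 6, 11, 7, 15, 12]

pivot=12, i=-1
j=0: 10≤12, i=0, swap(0,0) ⇒ [10, 5, 4, 6, 15, 11, 7, 12]
j=1: 5≤12, i=1, swap(1,1) ⇒ [10, 5, 4, 6, 15, 11, 7, 12]
j=2: 4≤12, i=2, swap(2,2) ⇒ [10, 5, 4, 6, 15, 11, 7, 12]
j=3: 6≤12, i=3, swap(3,3) ⇒ [10, 5, 4, 6, 15, 11, 7, 12]
j=4: 15>12, skip
j=5: 11≤12, i=4, swap(4,5) ⇒ [10, 5, 4, 6, 11, 15, 7, 12]
j=6: 7≤12, i=5, swap(5,6) ⇒ [10, 5, 4, 6, 11, 7, 15, 12]
(after j=6) v = [10, 5, 4, 6, 11, 7, 15, 12]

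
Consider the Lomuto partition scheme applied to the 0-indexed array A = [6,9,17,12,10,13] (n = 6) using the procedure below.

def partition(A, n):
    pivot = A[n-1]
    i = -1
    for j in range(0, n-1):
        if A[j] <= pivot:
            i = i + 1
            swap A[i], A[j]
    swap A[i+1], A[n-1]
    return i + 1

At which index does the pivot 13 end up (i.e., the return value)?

4

pivot = A[5] = 13; i = -1
j=0: A[0]=6 ≤ 13 → i=0, swap A[0],A[0] (no change) → [6,9,17,12,10,13]
j=1: A[1]=9 ≤ 13 → i=1, swap A[1],A[1] (no change) → [6,9,17,12,10,13]
j=2: A[2]=17 > 13 → no swap
j=3: A[3]=12 ≤ 13 → i=2, swap A[2],A[3] → [6,9,12,17,10,13]
j=4: A[4]=10 ≤ 13 → i=3, swap A[3],A[4] → [6,9,12,10,17,13]
final swap A[4],A[5] → [6,9,12,10,13,17]; return 4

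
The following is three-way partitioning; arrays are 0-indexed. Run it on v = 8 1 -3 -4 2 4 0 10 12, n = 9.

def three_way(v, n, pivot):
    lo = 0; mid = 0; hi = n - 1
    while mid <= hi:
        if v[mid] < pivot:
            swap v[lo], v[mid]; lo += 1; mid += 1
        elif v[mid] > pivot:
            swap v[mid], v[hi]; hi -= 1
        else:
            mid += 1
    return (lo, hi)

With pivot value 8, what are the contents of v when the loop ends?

1 -3 -4 2 4 0 8 12 10

pivot = 8; lo=0, mid=0, hi=8
v[mid]=8=8: mid=1
v[mid]=1<8: swap v[0],v[1]; lo=1,mid=2 → 1 8 -3 -4 2 4 0 10 12
v[mid]=-3<8: swap v[1],v[2]; lo=2,mid=3 → 1 -3 8 -4 2 4 0 10 12
v[mid]=-4<8: swap v[2],v[3]; lo=3,mid=4 → 1 -3 -4 8 2 4 0 10 12
v[mid]=2<8: swap v[3],v[4]; lo=4,mid=5 → 1 -3 -4 2 8 4 0 10 12
v[mid]=4<8: swap v[4],v[5]; lo=5,mid=6 → 1 -3 -4 2 4 8 0 10 12
v[mid]=0<8: swap v[5],v[6]; lo=6,mid=7 → 1 -3 -4 2 4 0 8 10 12
v[mid]=10>8: swap v[7],v[8]; hi=7 → 1 -3 -4 2 4 0 8 12 10
v[mid]=12>8: swap v[7],v[7]; hi=6 → 1 -3 -4 2 4 0 8 12 10
end: lo=6, hi=6; v = 1 -3 -4 2 4 0 8 12 10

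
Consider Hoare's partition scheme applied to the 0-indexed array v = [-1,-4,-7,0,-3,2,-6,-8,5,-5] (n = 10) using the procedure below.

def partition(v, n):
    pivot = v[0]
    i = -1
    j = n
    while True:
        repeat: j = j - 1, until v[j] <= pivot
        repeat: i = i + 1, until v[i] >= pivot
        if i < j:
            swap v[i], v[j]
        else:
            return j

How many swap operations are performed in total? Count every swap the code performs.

pivot = v[0] = -1; i = -1, j = 10
j→9 (v[9]=-5≤-1), i→0 (v[0]=-1≥-1); i<j, swap → [-5,-4,-7,0,-3,2,-6,-8,5,-1]
j→7 (v[7]=-8≤-1), i→3 (v[3]=0≥-1); i<j, swap → [-5,-4,-7,-8,-3,2,-6,0,5,-1]
j→6 (v[6]=-6≤-1), i→5 (v[5]=2≥-1); i<j, swap → [-5,-4,-7,-8,-3,-6,2,0,5,-1]
j→5, i→6; i≥j, return j=5. v = [-5,-4,-7,-8,-3,-6,2,0,5,-1]

3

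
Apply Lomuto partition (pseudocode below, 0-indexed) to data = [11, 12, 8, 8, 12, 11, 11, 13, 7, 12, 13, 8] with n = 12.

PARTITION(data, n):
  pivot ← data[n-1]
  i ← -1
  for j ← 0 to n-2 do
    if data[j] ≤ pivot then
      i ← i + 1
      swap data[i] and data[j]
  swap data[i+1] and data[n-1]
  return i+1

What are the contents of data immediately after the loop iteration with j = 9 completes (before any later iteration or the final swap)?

[8, 8, 7, 12, 12, 11, 11, 13, 11, 12, 13, 8]

pivot = data[11] = 8; i = -1
j=0: data[0]=11 > 8 → no swap
j=1: data[1]=12 > 8 → no swap
j=2: data[2]=8 ≤ 8 → i=0, swap data[0],data[2] → [8, 12, 11, 8, 12, 11, 11, 13, 7, 12, 13, 8]
j=3: data[3]=8 ≤ 8 → i=1, swap data[1],data[3] → [8, 8, 11, 12, 12, 11, 11, 13, 7, 12, 13, 8]
j=4: data[4]=12 > 8 → no swap
j=5: data[5]=11 > 8 → no swap
j=6: data[6]=11 > 8 → no swap
j=7: data[7]=13 > 8 → no swap
j=8: data[8]=7 ≤ 8 → i=2, swap data[2],data[8] → [8, 8, 7, 12, 12, 11, 11, 13, 11, 12, 13, 8]
j=9: data[9]=12 > 8 → no swap
(after j=9) data = [8, 8, 7, 12, 12, 11, 11, 13, 11, 12, 13, 8]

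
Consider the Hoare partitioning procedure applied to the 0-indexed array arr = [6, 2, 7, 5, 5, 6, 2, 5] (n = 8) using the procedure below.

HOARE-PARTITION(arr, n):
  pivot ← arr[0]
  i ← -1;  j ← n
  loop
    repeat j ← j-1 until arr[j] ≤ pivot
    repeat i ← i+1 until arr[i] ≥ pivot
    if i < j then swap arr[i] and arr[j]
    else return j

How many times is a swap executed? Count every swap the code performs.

pivot = arr[0] = 6; i = -1, j = 8
j→7 (arr[7]=5≤6), i→0 (arr[0]=6≥6); i<j, swap → [5, 2, 7, 5, 5, 6, 2, 6]
j→6 (arr[6]=2≤6), i→2 (arr[2]=7≥6); i<j, swap → [5, 2, 2, 5, 5, 6, 7, 6]
j→5, i→5; i≥j, return j=5. arr = [5, 2, 2, 5, 5, 6, 7, 6]

2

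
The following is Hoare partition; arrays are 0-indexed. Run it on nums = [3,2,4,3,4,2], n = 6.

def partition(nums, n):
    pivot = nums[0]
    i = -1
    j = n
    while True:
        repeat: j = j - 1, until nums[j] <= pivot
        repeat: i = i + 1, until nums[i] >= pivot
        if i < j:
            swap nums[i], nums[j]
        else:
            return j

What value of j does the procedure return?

2

pivot = nums[0] = 3; i = -1, j = 6
j→5 (nums[5]=2≤3), i→0 (nums[0]=3≥3); i<j, swap → [2,2,4,3,4,3]
j→3 (nums[3]=3≤3), i→2 (nums[2]=4≥3); i<j, swap → [2,2,3,4,4,3]
j→2, i→3; i≥j, return j=2. nums = [2,2,3,4,4,3]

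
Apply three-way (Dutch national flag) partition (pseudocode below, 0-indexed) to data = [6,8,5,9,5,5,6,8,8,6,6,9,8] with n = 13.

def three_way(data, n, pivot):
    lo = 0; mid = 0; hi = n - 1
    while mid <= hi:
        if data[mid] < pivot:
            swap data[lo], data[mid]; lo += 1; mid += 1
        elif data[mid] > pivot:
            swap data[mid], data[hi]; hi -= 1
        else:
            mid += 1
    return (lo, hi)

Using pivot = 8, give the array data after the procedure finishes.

[6,5,5,5,6,6,6,8,8,8,8,9,9]

pivot = 8; lo=0, mid=0, hi=12
data[mid]=6<8: swap data[0],data[0]; lo=1,mid=1 → [6,8,5,9,5,5,6,8,8,6,6,9,8]
data[mid]=8=8: mid=2
data[mid]=5<8: swap data[1],data[2]; lo=2,mid=3 → [6,5,8,9,5,5,6,8,8,6,6,9,8]
data[mid]=9>8: swap data[3],data[12]; hi=11 → [6,5,8,8,5,5,6,8,8,6,6,9,9]
data[mid]=8=8: mid=4
data[mid]=5<8: swap data[2],data[4]; lo=3,mid=5 → [6,5,5,8,8,5,6,8,8,6,6,9,9]
data[mid]=5<8: swap data[3],data[5]; lo=4,mid=6 → [6,5,5,5,8,8,6,8,8,6,6,9,9]
data[mid]=6<8: swap data[4],data[6]; lo=5,mid=7 → [6,5,5,5,6,8,8,8,8,6,6,9,9]
data[mid]=8=8: mid=8
data[mid]=8=8: mid=9
data[mid]=6<8: swap data[5],data[9]; lo=6,mid=10 → [6,5,5,5,6,6,8,8,8,8,6,9,9]
data[mid]=6<8: swap data[6],data[10]; lo=7,mid=11 → [6,5,5,5,6,6,6,8,8,8,8,9,9]
data[mid]=9>8: swap data[11],data[11]; hi=10 → [6,5,5,5,6,6,6,8,8,8,8,9,9]
end: lo=7, hi=10; data = [6,5,5,5,6,6,6,8,8,8,8,9,9]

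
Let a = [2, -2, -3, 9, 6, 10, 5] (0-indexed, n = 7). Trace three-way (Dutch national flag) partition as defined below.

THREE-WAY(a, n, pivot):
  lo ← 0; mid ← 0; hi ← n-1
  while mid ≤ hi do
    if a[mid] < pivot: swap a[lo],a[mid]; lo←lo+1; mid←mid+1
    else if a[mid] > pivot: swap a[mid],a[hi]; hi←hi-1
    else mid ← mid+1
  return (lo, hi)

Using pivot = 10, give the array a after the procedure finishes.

lo=0 mid=0 hi=6
2<10: swap(0,0), lo=1 mid=1 ⇒ [2, -2, -3, 9, 6, 10, 5]
-2<10: swap(1,1), lo=2 mid=2 ⇒ [2, -2, -3, 9, 6, 10, 5]
-3<10: swap(2,2), lo=3 mid=3 ⇒ [2, -2, -3, 9, 6, 10, 5]
9<10: swap(3,3), lo=4 mid=4 ⇒ [2, -2, -3, 9, 6, 10, 5]
6<10: swap(4,4), lo=5 mid=5 ⇒ [2, -2, -3, 9, 6, 10, 5]
10=10: mid=6
5<10: swap(5,6), lo=6 mid=7 ⇒ [2, -2, -3, 9, 6, 5, 10]
done. lo=6 hi=6; a=[2, -2, -3, 9, 6, 5, 10]

[2, -2, -3, 9, 6, 5, 10]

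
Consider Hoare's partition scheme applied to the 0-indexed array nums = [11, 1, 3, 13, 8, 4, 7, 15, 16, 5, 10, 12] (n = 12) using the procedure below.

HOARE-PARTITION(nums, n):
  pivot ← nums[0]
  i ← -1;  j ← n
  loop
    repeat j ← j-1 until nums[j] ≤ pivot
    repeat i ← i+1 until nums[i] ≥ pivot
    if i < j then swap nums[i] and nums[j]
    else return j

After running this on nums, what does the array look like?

pivot=11
j stops at 10 (10), i stops at 0 (11); swap ⇒ [10, 1, 3, 13, 8, 4, 7, 15, 16, 5, 11, 12]
j stops at 9 (5), i stops at 3 (13); swap ⇒ [10, 1, 3, 5, 8, 4, 7, 15, 16, 13, 11, 12]
j stops at 6, i stops at 7; i≥j ⇒ return 6. nums=[10, 1, 3, 5, 8, 4, 7, 15, 16, 13, 11, 12]

[10, 1, 3, 5, 8, 4, 7, 15, 16, 13, 11, 12]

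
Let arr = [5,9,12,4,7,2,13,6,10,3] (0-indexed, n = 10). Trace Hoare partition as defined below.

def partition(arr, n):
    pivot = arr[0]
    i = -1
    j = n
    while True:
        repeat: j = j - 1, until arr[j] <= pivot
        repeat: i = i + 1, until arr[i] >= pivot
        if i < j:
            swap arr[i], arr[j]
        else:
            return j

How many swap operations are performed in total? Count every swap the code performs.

3

pivot=5
j stops at 9 (3), i stops at 0 (5); swap ⇒ [3,9,12,4,7,2,13,6,10,5]
j stops at 5 (2), i stops at 1 (9); swap ⇒ [3,2,12,4,7,9,13,6,10,5]
j stops at 3 (4), i stops at 2 (12); swap ⇒ [3,2,4,12,7,9,13,6,10,5]
j stops at 2, i stops at 3; i≥j ⇒ return 2. arr=[3,2,4,12,7,9,13,6,10,5]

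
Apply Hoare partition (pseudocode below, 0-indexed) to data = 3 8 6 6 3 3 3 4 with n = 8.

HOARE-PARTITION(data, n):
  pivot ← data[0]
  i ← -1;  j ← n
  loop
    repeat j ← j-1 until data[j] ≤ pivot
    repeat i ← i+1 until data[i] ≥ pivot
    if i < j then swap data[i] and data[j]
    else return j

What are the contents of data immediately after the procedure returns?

3 3 3 6 6 8 3 4

pivot = data[0] = 3; i = -1, j = 8
j→6 (data[6]=3≤3), i→0 (data[0]=3≥3); i<j, swap → 3 8 6 6 3 3 3 4
j→5 (data[5]=3≤3), i→1 (data[1]=8≥3); i<j, swap → 3 3 6 6 3 8 3 4
j→4 (data[4]=3≤3), i→2 (data[2]=6≥3); i<j, swap → 3 3 3 6 6 8 3 4
j→2, i→3; i≥j, return j=2. data = 3 3 3 6 6 8 3 4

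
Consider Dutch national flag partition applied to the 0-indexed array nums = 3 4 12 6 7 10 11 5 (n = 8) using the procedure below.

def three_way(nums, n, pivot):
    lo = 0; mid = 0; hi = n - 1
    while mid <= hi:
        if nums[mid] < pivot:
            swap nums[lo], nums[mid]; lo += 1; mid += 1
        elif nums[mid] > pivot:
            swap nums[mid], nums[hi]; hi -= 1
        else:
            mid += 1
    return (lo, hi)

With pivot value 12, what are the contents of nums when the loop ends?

3 4 6 7 10 11 5 12

lo=0 mid=0 hi=7
3<12: swap(0,0), lo=1 mid=1 ⇒ 3 4 12 6 7 10 11 5
4<12: swap(1,1), lo=2 mid=2 ⇒ 3 4 12 6 7 10 11 5
12=12: mid=3
6<12: swap(2,3), lo=3 mid=4 ⇒ 3 4 6 12 7 10 11 5
7<12: swap(3,4), lo=4 mid=5 ⇒ 3 4 6 7 12 10 11 5
10<12: swap(4,5), lo=5 mid=6 ⇒ 3 4 6 7 10 12 11 5
11<12: swap(5,6), lo=6 mid=7 ⇒ 3 4 6 7 10 11 12 5
5<12: swap(6,7), lo=7 mid=8 ⇒ 3 4 6 7 10 11 5 12
done. lo=7 hi=7; nums=3 4 6 7 10 11 5 12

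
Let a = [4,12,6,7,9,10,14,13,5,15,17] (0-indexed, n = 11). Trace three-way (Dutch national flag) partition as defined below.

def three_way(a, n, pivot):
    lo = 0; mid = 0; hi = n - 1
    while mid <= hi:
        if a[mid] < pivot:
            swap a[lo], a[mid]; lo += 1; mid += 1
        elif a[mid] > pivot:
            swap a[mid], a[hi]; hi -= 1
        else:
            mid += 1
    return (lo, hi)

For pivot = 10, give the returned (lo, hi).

lo=0 mid=0 hi=10
4<10: swap(0,0), lo=1 mid=1 ⇒ [4,12,6,7,9,10,14,13,5,15,17]
12>10: swap(1,10), hi=9 ⇒ [4,17,6,7,9,10,14,13,5,15,12]
17>10: swap(1,9), hi=8 ⇒ [4,15,6,7,9,10,14,13,5,17,12]
15>10: swap(1,8), hi=7 ⇒ [4,5,6,7,9,10,14,13,15,17,12]
5<10: swap(1,1), lo=2 mid=2 ⇒ [4,5,6,7,9,10,14,13,15,17,12]
6<10: swap(2,2), lo=3 mid=3 ⇒ [4,5,6,7,9,10,14,13,15,17,12]
7<10: swap(3,3), lo=4 mid=4 ⇒ [4,5,6,7,9,10,14,13,15,17,12]
9<10: swap(4,4), lo=5 mid=5 ⇒ [4,5,6,7,9,10,14,13,15,17,12]
10=10: mid=6
14>10: swap(6,7), hi=6 ⇒ [4,5,6,7,9,10,13,14,15,17,12]
13>10: swap(6,6), hi=5 ⇒ [4,5,6,7,9,10,13,14,15,17,12]
done. lo=5 hi=5; a=[4,5,6,7,9,10,13,14,15,17,12]

(5, 5)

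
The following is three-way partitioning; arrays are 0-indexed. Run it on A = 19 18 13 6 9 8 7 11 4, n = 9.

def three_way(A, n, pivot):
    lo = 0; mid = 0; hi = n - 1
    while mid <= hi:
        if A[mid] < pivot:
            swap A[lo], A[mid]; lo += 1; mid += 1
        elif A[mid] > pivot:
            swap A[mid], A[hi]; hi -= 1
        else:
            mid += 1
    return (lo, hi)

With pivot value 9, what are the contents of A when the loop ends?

pivot = 9; lo=0, mid=0, hi=8
A[mid]=19>9: swap A[0],A[8]; hi=7 → 4 18 13 6 9 8 7 11 19
A[mid]=4<9: swap A[0],A[0]; lo=1,mid=1 → 4 18 13 6 9 8 7 11 19
A[mid]=18>9: swap A[1],A[7]; hi=6 → 4 11 13 6 9 8 7 18 19
A[mid]=11>9: swap A[1],A[6]; hi=5 → 4 7 13 6 9 8 11 18 19
A[mid]=7<9: swap A[1],A[1]; lo=2,mid=2 → 4 7 13 6 9 8 11 18 19
A[mid]=13>9: swap A[2],A[5]; hi=4 → 4 7 8 6 9 13 11 18 19
A[mid]=8<9: swap A[2],A[2]; lo=3,mid=3 → 4 7 8 6 9 13 11 18 19
A[mid]=6<9: swap A[3],A[3]; lo=4,mid=4 → 4 7 8 6 9 13 11 18 19
A[mid]=9=9: mid=5
end: lo=4, hi=4; A = 4 7 8 6 9 13 11 18 19

4 7 8 6 9 13 11 18 19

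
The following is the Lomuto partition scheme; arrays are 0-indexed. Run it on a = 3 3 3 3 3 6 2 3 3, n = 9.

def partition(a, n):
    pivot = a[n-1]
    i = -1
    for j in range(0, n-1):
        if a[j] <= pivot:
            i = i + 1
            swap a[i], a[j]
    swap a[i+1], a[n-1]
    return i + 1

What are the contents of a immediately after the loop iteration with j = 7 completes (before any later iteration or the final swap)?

3 3 3 3 3 2 3 6 3

pivot = a[8] = 3; i = -1
j=0: a[0]=3 ≤ 3 → i=0, swap a[0],a[0] (no change) → 3 3 3 3 3 6 2 3 3
j=1: a[1]=3 ≤ 3 → i=1, swap a[1],a[1] (no change) → 3 3 3 3 3 6 2 3 3
j=2: a[2]=3 ≤ 3 → i=2, swap a[2],a[2] (no change) → 3 3 3 3 3 6 2 3 3
j=3: a[3]=3 ≤ 3 → i=3, swap a[3],a[3] (no change) → 3 3 3 3 3 6 2 3 3
j=4: a[4]=3 ≤ 3 → i=4, swap a[4],a[4] (no change) → 3 3 3 3 3 6 2 3 3
j=5: a[5]=6 > 3 → no swap
j=6: a[6]=2 ≤ 3 → i=5, swap a[5],a[6] → 3 3 3 3 3 2 6 3 3
j=7: a[7]=3 ≤ 3 → i=6, swap a[6],a[7] → 3 3 3 3 3 2 3 6 3
(after j=7) a = 3 3 3 3 3 2 3 6 3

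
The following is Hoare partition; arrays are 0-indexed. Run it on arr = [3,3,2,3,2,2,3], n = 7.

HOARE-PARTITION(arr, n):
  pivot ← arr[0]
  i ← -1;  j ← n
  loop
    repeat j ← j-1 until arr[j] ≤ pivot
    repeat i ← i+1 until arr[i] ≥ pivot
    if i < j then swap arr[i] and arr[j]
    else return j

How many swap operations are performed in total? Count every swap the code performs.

3

pivot=3
j stops at 6 (3), i stops at 0 (3); swap ⇒ [3,3,2,3,2,2,3]
j stops at 5 (2), i stops at 1 (3); swap ⇒ [3,2,2,3,2,3,3]
j stops at 4 (2), i stops at 3 (3); swap ⇒ [3,2,2,2,3,3,3]
j stops at 3, i stops at 4; i≥j ⇒ return 3. arr=[3,2,2,2,3,3,3]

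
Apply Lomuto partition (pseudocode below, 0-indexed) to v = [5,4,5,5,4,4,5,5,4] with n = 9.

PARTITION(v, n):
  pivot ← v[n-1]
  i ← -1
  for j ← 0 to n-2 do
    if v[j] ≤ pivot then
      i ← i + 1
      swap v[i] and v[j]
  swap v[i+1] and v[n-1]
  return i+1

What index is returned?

3

pivot = v[8] = 4; i = -1
j=0: v[0]=5 > 4 → no swap
j=1: v[1]=4 ≤ 4 → i=0, swap v[0],v[1] → [4,5,5,5,4,4,5,5,4]
j=2: v[2]=5 > 4 → no swap
j=3: v[3]=5 > 4 → no swap
j=4: v[4]=4 ≤ 4 → i=1, swap v[1],v[4] → [4,4,5,5,5,4,5,5,4]
j=5: v[5]=4 ≤ 4 → i=2, swap v[2],v[5] → [4,4,4,5,5,5,5,5,4]
j=6: v[6]=5 > 4 → no swap
j=7: v[7]=5 > 4 → no swap
final swap v[3],v[8] → [4,4,4,4,5,5,5,5,5]; return 3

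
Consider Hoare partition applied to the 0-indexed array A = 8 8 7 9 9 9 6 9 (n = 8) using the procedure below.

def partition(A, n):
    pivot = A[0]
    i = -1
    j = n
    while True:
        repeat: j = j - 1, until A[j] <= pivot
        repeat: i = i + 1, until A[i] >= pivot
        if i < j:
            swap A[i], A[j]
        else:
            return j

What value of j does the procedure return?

1

pivot = A[0] = 8; i = -1, j = 8
j→6 (A[6]=6≤8), i→0 (A[0]=8≥8); i<j, swap → 6 8 7 9 9 9 8 9
j→2 (A[2]=7≤8), i→1 (A[1]=8≥8); i<j, swap → 6 7 8 9 9 9 8 9
j→1, i→2; i≥j, return j=1. A = 6 7 8 9 9 9 8 9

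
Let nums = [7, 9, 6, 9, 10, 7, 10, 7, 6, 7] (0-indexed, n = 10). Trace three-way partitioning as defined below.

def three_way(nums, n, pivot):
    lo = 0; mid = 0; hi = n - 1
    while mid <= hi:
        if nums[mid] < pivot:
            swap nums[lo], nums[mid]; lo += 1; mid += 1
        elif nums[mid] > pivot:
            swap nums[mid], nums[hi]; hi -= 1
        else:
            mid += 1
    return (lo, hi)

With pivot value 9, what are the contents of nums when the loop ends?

lo=0 mid=0 hi=9
7<9: swap(0,0), lo=1 mid=1 ⇒ [7, 9, 6, 9, 10, 7, 10, 7, 6, 7]
9=9: mid=2
6<9: swap(1,2), lo=2 mid=3 ⇒ [7, 6, 9, 9, 10, 7, 10, 7, 6, 7]
9=9: mid=4
10>9: swap(4,9), hi=8 ⇒ [7, 6, 9, 9, 7, 7, 10, 7, 6, 10]
7<9: swap(2,4), lo=3 mid=5 ⇒ [7, 6, 7, 9, 9, 7, 10, 7, 6, 10]
7<9: swap(3,5), lo=4 mid=6 ⇒ [7, 6, 7, 7, 9, 9, 10, 7, 6, 10]
10>9: swap(6,8), hi=7 ⇒ [7, 6, 7, 7, 9, 9, 6, 7, 10, 10]
6<9: swap(4,6), lo=5 mid=7 ⇒ [7, 6, 7, 7, 6, 9, 9, 7, 10, 10]
7<9: swap(5,7), lo=6 mid=8 ⇒ [7, 6, 7, 7, 6, 7, 9, 9, 10, 10]
done. lo=6 hi=7; nums=[7, 6, 7, 7, 6, 7, 9, 9, 10, 10]

[7, 6, 7, 7, 6, 7, 9, 9, 10, 10]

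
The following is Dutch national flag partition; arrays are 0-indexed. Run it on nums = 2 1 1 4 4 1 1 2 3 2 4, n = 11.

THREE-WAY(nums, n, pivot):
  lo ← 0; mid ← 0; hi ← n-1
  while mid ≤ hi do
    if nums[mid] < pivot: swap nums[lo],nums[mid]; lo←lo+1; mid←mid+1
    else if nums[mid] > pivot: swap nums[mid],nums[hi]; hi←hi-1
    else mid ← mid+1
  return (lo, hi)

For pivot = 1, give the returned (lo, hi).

(0, 3)

lo=0 mid=0 hi=10
2>1: swap(0,10), hi=9 ⇒ 4 1 1 4 4 1 1 2 3 2 2
4>1: swap(0,9), hi=8 ⇒ 2 1 1 4 4 1 1 2 3 4 2
2>1: swap(0,8), hi=7 ⇒ 3 1 1 4 4 1 1 2 2 4 2
3>1: swap(0,7), hi=6 ⇒ 2 1 1 4 4 1 1 3 2 4 2
2>1: swap(0,6), hi=5 ⇒ 1 1 1 4 4 1 2 3 2 4 2
1=1: mid=1
1=1: mid=2
1=1: mid=3
4>1: swap(3,5), hi=4 ⇒ 1 1 1 1 4 4 2 3 2 4 2
1=1: mid=4
4>1: swap(4,4), hi=3 ⇒ 1 1 1 1 4 4 2 3 2 4 2
done. lo=0 hi=3; nums=1 1 1 1 4 4 2 3 2 4 2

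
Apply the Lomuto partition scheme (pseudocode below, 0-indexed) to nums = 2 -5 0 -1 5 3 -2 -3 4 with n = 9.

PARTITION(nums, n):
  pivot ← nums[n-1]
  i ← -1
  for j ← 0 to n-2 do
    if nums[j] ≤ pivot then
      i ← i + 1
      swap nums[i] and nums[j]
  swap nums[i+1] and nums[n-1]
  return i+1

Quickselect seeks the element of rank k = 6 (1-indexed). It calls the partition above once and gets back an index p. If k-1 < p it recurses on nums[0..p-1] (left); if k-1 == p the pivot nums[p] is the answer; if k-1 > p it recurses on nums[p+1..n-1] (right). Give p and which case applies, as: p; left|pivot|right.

7; left

pivot=4, i=-1
j=0: 2≤4, i=0, swap(0,0) ⇒ 2 -5 0 -1 5 3 -2 -3 4
j=1: -5≤4, i=1, swap(1,1) ⇒ 2 -5 0 -1 5 3 -2 -3 4
j=2: 0≤4, i=2, swap(2,2) ⇒ 2 -5 0 -1 5 3 -2 -3 4
j=3: -1≤4, i=3, swap(3,3) ⇒ 2 -5 0 -1 5 3 -2 -3 4
j=4: 5>4, skip
j=5: 3≤4, i=4, swap(4,5) ⇒ 2 -5 0 -1 3 5 -2 -3 4
j=6: -2≤4, i=5, swap(5,6) ⇒ 2 -5 0 -1 3 -2 5 -3 4
j=7: -3≤4, i=6, swap(6,7) ⇒ 2 -5 0 -1 3 -2 -3 5 4
swap(7,8) ⇒ 2 -5 0 -1 3 -2 -3 4 5; return 7
p = 7; k-1 = 5 < 7 ⇒ left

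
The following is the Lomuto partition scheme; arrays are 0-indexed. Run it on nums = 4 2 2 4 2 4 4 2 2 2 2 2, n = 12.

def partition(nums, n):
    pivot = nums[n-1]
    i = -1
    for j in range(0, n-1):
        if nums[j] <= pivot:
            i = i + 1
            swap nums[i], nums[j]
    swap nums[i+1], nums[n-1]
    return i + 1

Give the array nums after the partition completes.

2 2 2 2 2 2 2 2 4 4 4 4

pivot=2, i=-1
j=0: 4>2, skip
j=1: 2≤2, i=0, swap(0,1) ⇒ 2 4 2 4 2 4 4 2 2 2 2 2
j=2: 2≤2, i=1, swap(1,2) ⇒ 2 2 4 4 2 4 4 2 2 2 2 2
j=3: 4>2, skip
j=4: 2≤2, i=2, swap(2,4) ⇒ 2 2 2 4 4 4 4 2 2 2 2 2
j=5: 4>2, skip
j=6: 4>2, skip
j=7: 2≤2, i=3, swap(3,7) ⇒ 2 2 2 2 4 4 4 4 2 2 2 2
j=8: 2≤2, i=4, swap(4,8) ⇒ 2 2 2 2 2 4 4 4 4 2 2 2
j=9: 2≤2, i=5, swap(5,9) ⇒ 2 2 2 2 2 2 4 4 4 4 2 2
j=10: 2≤2, i=6, swap(6,10) ⇒ 2 2 2 2 2 2 2 4 4 4 4 2
swap(7,11) ⇒ 2 2 2 2 2 2 2 2 4 4 4 4; return 7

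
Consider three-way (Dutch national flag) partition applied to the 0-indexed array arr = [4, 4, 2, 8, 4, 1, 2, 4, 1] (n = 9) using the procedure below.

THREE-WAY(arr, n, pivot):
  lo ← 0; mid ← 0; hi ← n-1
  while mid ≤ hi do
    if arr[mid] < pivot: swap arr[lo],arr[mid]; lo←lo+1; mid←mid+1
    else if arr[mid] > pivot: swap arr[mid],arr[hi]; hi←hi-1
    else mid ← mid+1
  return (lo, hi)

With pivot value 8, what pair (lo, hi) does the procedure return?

lo=0 mid=0 hi=8
4<8: swap(0,0), lo=1 mid=1 ⇒ [4, 4, 2, 8, 4, 1, 2, 4, 1]
4<8: swap(1,1), lo=2 mid=2 ⇒ [4, 4, 2, 8, 4, 1, 2, 4, 1]
2<8: swap(2,2), lo=3 mid=3 ⇒ [4, 4, 2, 8, 4, 1, 2, 4, 1]
8=8: mid=4
4<8: swap(3,4), lo=4 mid=5 ⇒ [4, 4, 2, 4, 8, 1, 2, 4, 1]
1<8: swap(4,5), lo=5 mid=6 ⇒ [4, 4, 2, 4, 1, 8, 2, 4, 1]
2<8: swap(5,6), lo=6 mid=7 ⇒ [4, 4, 2, 4, 1, 2, 8, 4, 1]
4<8: swap(6,7), lo=7 mid=8 ⇒ [4, 4, 2, 4, 1, 2, 4, 8, 1]
1<8: swap(7,8), lo=8 mid=9 ⇒ [4, 4, 2, 4, 1, 2, 4, 1, 8]
done. lo=8 hi=8; arr=[4, 4, 2, 4, 1, 2, 4, 1, 8]

(8, 8)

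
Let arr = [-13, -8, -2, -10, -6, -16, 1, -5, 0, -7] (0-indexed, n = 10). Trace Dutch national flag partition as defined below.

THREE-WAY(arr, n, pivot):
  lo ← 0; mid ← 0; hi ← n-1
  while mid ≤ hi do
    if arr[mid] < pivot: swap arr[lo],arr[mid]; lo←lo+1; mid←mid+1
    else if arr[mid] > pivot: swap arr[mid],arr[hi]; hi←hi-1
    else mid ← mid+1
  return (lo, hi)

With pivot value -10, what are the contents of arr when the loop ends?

[-13, -16, -10, -6, -2, 1, -5, 0, -7, -8]

pivot = -10; lo=0, mid=0, hi=9
arr[mid]=-13<-10: swap arr[0],arr[0]; lo=1,mid=1 → [-13, -8, -2, -10, -6, -16, 1, -5, 0, -7]
arr[mid]=-8>-10: swap arr[1],arr[9]; hi=8 → [-13, -7, -2, -10, -6, -16, 1, -5, 0, -8]
arr[mid]=-7>-10: swap arr[1],arr[8]; hi=7 → [-13, 0, -2, -10, -6, -16, 1, -5, -7, -8]
arr[mid]=0>-10: swap arr[1],arr[7]; hi=6 → [-13, -5, -2, -10, -6, -16, 1, 0, -7, -8]
arr[mid]=-5>-10: swap arr[1],arr[6]; hi=5 → [-13, 1, -2, -10, -6, -16, -5, 0, -7, -8]
arr[mid]=1>-10: swap arr[1],arr[5]; hi=4 → [-13, -16, -2, -10, -6, 1, -5, 0, -7, -8]
arr[mid]=-16<-10: swap arr[1],arr[1]; lo=2,mid=2 → [-13, -16, -2, -10, -6, 1, -5, 0, -7, -8]
arr[mid]=-2>-10: swap arr[2],arr[4]; hi=3 → [-13, -16, -6, -10, -2, 1, -5, 0, -7, -8]
arr[mid]=-6>-10: swap arr[2],arr[3]; hi=2 → [-13, -16, -10, -6, -2, 1, -5, 0, -7, -8]
arr[mid]=-10=-10: mid=3
end: lo=2, hi=2; arr = [-13, -16, -10, -6, -2, 1, -5, 0, -7, -8]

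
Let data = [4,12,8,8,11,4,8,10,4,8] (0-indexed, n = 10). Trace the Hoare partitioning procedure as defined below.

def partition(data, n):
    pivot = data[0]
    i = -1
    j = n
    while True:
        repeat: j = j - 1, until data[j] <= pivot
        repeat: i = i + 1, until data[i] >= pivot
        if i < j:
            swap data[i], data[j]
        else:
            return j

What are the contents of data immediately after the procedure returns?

[4,4,8,8,11,12,8,10,4,8]

pivot = data[0] = 4; i = -1, j = 10
j→8 (data[8]=4≤4), i→0 (data[0]=4≥4); i<j, swap → [4,12,8,8,11,4,8,10,4,8]
j→5 (data[5]=4≤4), i→1 (data[1]=12≥4); i<j, swap → [4,4,8,8,11,12,8,10,4,8]
j→1, i→2; i≥j, return j=1. data = [4,4,8,8,11,12,8,10,4,8]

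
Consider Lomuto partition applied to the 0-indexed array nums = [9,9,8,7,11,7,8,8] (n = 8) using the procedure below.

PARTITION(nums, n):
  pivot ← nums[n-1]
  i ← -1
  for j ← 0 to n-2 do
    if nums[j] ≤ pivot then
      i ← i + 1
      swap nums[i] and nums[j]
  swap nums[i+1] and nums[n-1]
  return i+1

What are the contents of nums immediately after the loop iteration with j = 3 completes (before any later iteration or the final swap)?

[8,7,9,9,11,7,8,8]

pivot = nums[7] = 8; i = -1
j=0: nums[0]=9 > 8 → no swap
j=1: nums[1]=9 > 8 → no swap
j=2: nums[2]=8 ≤ 8 → i=0, swap nums[0],nums[2] → [8,9,9,7,11,7,8,8]
j=3: nums[3]=7 ≤ 8 → i=1, swap nums[1],nums[3] → [8,7,9,9,11,7,8,8]
(after j=3) nums = [8,7,9,9,11,7,8,8]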